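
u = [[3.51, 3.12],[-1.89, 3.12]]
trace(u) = 6.63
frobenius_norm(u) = 5.95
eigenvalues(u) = [(3.32+2.42j), (3.32-2.42j)]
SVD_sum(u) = [[2.64, 3.73], [0.84, 1.19]] + [[0.87, -0.61], [-2.73, 1.93]]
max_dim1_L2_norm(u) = 4.7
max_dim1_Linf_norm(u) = 3.51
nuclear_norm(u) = 8.31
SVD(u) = [[0.95,0.3], [0.3,-0.95]] @ diag([4.800201470752252, 3.509852680695859]) @ [[0.58, 0.82], [0.82, -0.58]]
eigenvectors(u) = [[(0.79+0j),(0.79-0j)], [-0.05+0.61j,-0.05-0.61j]]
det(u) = 16.85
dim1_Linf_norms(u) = [3.51, 3.12]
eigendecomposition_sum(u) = [[1.76+1.08j, 1.56-2.14j],[-0.94+1.29j, (1.56+1.34j)]] + [[1.76-1.08j,1.56+2.14j],[(-0.94-1.29j),(1.56-1.34j)]]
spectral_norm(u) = 4.80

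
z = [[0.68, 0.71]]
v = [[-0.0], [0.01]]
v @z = [[0.00,0.00], [0.01,0.01]]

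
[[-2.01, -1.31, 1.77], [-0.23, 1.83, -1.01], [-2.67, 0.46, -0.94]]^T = [[-2.01,-0.23,-2.67],  [-1.31,1.83,0.46],  [1.77,-1.01,-0.94]]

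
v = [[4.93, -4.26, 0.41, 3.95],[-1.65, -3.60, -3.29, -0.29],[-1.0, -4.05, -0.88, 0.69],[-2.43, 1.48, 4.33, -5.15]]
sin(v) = [[-1.27, 1.78, -3.1, -0.86],[0.15, -0.42, -0.14, 0.32],[0.16, -1.02, 0.65, 0.34],[0.71, 0.04, 1.78, 0.55]]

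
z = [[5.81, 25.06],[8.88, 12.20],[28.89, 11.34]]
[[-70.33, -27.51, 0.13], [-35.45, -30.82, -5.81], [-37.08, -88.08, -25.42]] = z@[[-0.20, -2.88, -0.97],[-2.76, -0.43, 0.23]]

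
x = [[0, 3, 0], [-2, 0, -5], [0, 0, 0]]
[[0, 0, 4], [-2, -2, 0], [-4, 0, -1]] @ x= [[0, 0, 0], [4, -6, 10], [0, -12, 0]]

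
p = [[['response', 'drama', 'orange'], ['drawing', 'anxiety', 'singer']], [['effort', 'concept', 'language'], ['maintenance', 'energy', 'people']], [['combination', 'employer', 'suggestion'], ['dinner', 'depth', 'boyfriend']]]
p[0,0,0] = 'response'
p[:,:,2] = [['orange', 'singer'], ['language', 'people'], ['suggestion', 'boyfriend']]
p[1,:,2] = ['language', 'people']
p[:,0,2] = ['orange', 'language', 'suggestion']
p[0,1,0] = 'drawing'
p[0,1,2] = 'singer'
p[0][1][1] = 'anxiety'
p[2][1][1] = 'depth'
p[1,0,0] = 'effort'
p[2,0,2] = 'suggestion'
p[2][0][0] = 'combination'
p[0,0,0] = 'response'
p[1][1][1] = 'energy'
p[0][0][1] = 'drama'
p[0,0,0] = 'response'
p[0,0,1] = 'drama'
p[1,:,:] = [['effort', 'concept', 'language'], ['maintenance', 'energy', 'people']]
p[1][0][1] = 'concept'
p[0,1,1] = 'anxiety'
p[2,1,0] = 'dinner'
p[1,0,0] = 'effort'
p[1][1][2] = 'people'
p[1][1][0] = 'maintenance'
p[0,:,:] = [['response', 'drama', 'orange'], ['drawing', 'anxiety', 'singer']]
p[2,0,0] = 'combination'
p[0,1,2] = 'singer'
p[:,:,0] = [['response', 'drawing'], ['effort', 'maintenance'], ['combination', 'dinner']]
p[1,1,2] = 'people'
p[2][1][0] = 'dinner'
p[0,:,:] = [['response', 'drama', 'orange'], ['drawing', 'anxiety', 'singer']]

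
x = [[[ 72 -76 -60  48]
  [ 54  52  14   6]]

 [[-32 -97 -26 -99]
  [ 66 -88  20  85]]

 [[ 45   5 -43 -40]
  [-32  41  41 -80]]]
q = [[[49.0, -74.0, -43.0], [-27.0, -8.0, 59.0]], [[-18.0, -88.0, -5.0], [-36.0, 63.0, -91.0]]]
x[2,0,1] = 5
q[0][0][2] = -43.0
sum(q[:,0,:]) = -179.0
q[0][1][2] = 59.0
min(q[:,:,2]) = -91.0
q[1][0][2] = -5.0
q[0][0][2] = -43.0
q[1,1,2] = -91.0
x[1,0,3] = -99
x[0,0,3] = 48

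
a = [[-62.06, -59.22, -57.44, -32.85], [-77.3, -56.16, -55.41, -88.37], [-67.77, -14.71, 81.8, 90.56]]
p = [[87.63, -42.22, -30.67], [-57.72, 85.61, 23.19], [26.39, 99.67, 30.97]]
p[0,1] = -42.22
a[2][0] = -67.77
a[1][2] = -55.41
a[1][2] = -55.41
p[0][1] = -42.22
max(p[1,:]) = 85.61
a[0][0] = -62.06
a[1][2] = -55.41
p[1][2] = 23.19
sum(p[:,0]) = 56.3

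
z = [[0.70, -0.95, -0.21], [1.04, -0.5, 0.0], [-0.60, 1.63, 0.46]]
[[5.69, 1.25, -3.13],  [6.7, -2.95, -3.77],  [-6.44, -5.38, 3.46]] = z @ [[5.46, -3.58, -2.19],[-2.04, -1.55, 2.99],[0.35, -10.88, -5.93]]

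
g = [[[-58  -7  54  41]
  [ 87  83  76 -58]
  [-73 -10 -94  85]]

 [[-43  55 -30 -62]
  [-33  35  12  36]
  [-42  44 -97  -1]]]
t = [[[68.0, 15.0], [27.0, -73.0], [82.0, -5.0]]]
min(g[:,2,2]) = -97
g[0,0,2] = 54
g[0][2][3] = 85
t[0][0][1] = 15.0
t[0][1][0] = 27.0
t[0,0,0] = 68.0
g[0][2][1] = -10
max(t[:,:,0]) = 82.0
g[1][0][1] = 55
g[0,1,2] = 76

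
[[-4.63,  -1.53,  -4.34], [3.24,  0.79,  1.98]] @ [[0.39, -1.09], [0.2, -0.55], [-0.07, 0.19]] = [[-1.81, 5.06], [1.28, -3.59]]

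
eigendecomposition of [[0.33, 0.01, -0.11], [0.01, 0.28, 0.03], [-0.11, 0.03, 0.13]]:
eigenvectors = [[-0.4, 0.91, 0.09], [0.15, -0.03, 0.99], [-0.9, -0.41, 0.13]]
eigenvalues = [0.08, 0.38, 0.28]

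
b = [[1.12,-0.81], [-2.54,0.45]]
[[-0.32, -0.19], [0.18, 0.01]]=b @ [[-0.0, 0.05], [0.40, 0.3]]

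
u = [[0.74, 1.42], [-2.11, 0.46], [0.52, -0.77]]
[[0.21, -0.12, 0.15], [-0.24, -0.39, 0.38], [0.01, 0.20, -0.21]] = u @ [[0.13,  0.15,  -0.14], [0.08,  -0.16,  0.18]]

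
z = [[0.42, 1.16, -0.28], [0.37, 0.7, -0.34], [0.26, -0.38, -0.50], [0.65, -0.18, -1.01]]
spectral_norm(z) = 1.61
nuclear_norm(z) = 2.91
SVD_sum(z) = [[0.58, 0.72, -0.64], [0.43, 0.53, -0.47], [0.09, 0.11, -0.1], [0.41, 0.51, -0.45]] + [[-0.15, 0.44, 0.36], [-0.06, 0.17, 0.13], [0.17, -0.49, -0.40], [0.24, -0.69, -0.56]] + [[-0.0, 0.0, -0.00],[0.00, -0.00, 0.00],[-0.0, 0.00, -0.00],[0.00, -0.00, 0.0]]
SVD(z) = [[-0.69, -0.46, -0.24], [-0.52, -0.17, 0.05], [-0.11, 0.51, -0.85], [-0.49, 0.71, 0.47]] @ diag([1.6147494066077057, 1.2932424537309517, 0.0028826598845185345]) @ [[-0.51, -0.64, 0.57], [0.26, -0.75, -0.61], [0.82, -0.16, 0.55]]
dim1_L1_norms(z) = [1.86, 1.41, 1.14, 1.84]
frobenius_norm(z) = 2.07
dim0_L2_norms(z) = [0.9, 1.42, 1.21]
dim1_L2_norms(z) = [1.27, 0.86, 0.68, 1.21]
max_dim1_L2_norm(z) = 1.27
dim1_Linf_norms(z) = [1.16, 0.7, 0.5, 1.01]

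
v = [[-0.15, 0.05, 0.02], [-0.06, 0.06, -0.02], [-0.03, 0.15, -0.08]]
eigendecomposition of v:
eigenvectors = [[-0.95+0.00j,(0.28+0j),(0.28-0j)], [(-0.26+0j),(0.43+0.11j),0.43-0.11j], [(0.19+0j),0.85+0.00j,0.85-0.00j]]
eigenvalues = [(-0.14+0j), (-0.02+0.02j), (-0.02-0.02j)]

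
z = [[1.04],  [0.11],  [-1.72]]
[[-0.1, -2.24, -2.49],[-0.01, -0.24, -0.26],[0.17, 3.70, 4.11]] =z@ [[-0.1, -2.15, -2.39]]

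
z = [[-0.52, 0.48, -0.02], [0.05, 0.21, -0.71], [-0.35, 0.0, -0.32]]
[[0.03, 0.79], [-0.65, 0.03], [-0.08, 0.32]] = z@ [[-0.47, -0.98],[-0.42, 0.59],[0.76, 0.06]]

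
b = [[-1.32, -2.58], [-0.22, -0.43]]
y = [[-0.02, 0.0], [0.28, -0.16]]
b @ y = [[-0.70, 0.41], [-0.12, 0.07]]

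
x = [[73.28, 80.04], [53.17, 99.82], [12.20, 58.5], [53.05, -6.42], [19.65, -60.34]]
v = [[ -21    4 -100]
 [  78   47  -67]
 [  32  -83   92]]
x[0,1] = 80.04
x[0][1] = 80.04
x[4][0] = 19.65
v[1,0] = 78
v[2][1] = -83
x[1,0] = 53.17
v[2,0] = 32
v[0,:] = [-21, 4, -100]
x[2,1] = 58.5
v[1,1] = 47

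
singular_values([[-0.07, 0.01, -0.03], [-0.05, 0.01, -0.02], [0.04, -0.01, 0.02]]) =[0.1, 0.0, 0.0]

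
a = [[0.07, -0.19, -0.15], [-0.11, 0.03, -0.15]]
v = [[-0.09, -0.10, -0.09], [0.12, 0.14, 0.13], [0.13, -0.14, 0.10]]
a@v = [[-0.05, -0.01, -0.05], [-0.01, 0.04, -0.00]]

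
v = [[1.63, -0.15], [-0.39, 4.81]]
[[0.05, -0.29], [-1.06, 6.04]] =v@ [[0.01,-0.06], [-0.22,1.25]]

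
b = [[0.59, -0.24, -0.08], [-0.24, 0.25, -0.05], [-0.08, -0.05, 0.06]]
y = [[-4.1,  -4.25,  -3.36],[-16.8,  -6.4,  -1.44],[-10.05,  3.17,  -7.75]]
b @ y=[[2.42, -1.23, -1.02], [-2.71, -0.74, 0.83], [0.57, 0.85, -0.12]]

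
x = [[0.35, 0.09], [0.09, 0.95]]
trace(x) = 1.30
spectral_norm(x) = 0.96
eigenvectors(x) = [[-0.99, -0.15], [0.15, -0.99]]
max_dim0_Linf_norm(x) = 0.95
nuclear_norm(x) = 1.30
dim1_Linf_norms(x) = [0.35, 0.95]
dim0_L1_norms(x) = [0.44, 1.04]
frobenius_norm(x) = 1.02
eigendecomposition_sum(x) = [[0.33, -0.05], [-0.05, 0.01]] + [[0.02, 0.14], [0.14, 0.94]]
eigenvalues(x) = [0.34, 0.96]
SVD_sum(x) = [[0.02, 0.14],[0.14, 0.94]] + [[0.33, -0.05], [-0.05, 0.01]]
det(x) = 0.32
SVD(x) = [[0.15, 0.99], [0.99, -0.15]] @ diag([0.9632091952673163, 0.3367908047326834]) @ [[0.15, 0.99], [0.99, -0.15]]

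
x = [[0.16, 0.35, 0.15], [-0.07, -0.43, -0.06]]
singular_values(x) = [0.59, 0.1]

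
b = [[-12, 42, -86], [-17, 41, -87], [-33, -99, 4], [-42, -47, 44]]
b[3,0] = -42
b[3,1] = -47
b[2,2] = 4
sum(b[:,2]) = -125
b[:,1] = [42, 41, -99, -47]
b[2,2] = 4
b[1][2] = -87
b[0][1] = 42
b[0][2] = -86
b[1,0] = -17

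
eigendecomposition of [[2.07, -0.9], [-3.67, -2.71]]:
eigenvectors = [[0.83,0.16], [-0.56,0.99]]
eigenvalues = [2.68, -3.32]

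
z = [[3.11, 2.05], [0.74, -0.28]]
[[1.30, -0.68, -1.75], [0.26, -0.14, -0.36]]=z@[[0.38, -0.20, -0.51], [0.06, -0.03, -0.08]]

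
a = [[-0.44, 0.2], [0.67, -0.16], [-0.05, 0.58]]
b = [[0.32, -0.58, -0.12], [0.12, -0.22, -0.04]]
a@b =[[-0.12,  0.21,  0.04], [0.20,  -0.35,  -0.07], [0.05,  -0.1,  -0.02]]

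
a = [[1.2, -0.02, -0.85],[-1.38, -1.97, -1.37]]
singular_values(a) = [2.77, 1.46]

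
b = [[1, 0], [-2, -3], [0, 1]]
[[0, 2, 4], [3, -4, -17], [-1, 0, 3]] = b @ [[0, 2, 4], [-1, 0, 3]]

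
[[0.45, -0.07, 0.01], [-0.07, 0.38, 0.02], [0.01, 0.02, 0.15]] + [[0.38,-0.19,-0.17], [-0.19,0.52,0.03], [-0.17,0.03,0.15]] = [[0.83, -0.26, -0.16], [-0.26, 0.9, 0.05], [-0.16, 0.05, 0.30]]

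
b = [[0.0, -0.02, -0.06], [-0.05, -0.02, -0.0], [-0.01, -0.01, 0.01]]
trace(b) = -0.01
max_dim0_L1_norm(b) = 0.07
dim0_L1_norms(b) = [0.06, 0.05, 0.07]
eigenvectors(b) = [[0.54+0.00j, (0.63+0.11j), (0.63-0.11j)],[(0.81+0j), (-0.76+0j), -0.76-0.00j],[0.21+0.00j, 0.04-0.11j, (0.04+0.11j)]]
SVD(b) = [[-0.96,0.26,0.12],[-0.28,-0.93,-0.25],[0.05,-0.28,0.96]] @ diag([0.06432742331770241, 0.054761329116939976, 0.007948549719999063]) @ [[0.21, 0.38, 0.90], [0.90, 0.29, -0.33], [0.39, -0.88, 0.28]]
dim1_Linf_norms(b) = [0.06, 0.05, 0.01]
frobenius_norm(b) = 0.08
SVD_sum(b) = [[-0.01, -0.02, -0.06], [-0.0, -0.01, -0.02], [0.0, 0.0, 0.0]] + [[0.01, 0.00, -0.0],  [-0.05, -0.01, 0.02],  [-0.01, -0.00, 0.01]] + [[0.00,-0.00,0.0],[-0.00,0.00,-0.00],[0.00,-0.01,0.00]]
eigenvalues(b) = [(-0.05+0j), (0.02+0.01j), (0.02-0.01j)]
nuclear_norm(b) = 0.13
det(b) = -0.00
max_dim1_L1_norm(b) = 0.08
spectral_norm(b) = 0.06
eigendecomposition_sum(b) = [[(-0.02-0j), -0.02-0.00j, -0.02+0.00j],[-0.03-0.00j, -0.03-0.00j, -0.03+0.00j],[(-0.01-0j), -0.01-0.00j, -0.01+0.00j]] + [[(0.01-0.01j), -0.00-0.01j, (-0.02+0.05j)], [-0.01+0.01j, 0.01j, 0.01-0.06j], [(-0-0j), -0.00+0.00j, (0.01+0.01j)]] + [[(0.01+0.01j),(-0+0.01j),(-0.02-0.05j)], [-0.01-0.01j,0.00-0.01j,0.01+0.06j], [(-0+0j),-0.00-0.00j,(0.01-0.01j)]]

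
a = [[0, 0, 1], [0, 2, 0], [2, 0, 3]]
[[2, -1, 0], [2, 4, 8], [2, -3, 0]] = a @ [[-2, 0, 0], [1, 2, 4], [2, -1, 0]]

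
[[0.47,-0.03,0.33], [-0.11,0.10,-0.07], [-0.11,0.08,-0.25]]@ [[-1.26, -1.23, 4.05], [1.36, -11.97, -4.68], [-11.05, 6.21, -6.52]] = [[-4.28, 1.83, -0.11], [1.05, -1.50, -0.46], [3.01, -2.37, 0.81]]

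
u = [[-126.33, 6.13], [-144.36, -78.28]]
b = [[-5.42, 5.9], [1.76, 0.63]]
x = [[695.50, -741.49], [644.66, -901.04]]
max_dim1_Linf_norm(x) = 901.04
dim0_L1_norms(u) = [270.69, 84.41]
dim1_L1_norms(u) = [132.46, 222.64]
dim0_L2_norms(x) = [948.32, 1166.91]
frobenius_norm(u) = 207.28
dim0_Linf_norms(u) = [144.36, 78.28]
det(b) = -13.80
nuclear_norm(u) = 253.99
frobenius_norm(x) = 1503.66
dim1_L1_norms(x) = [1436.99, 1545.7]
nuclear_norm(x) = 1599.47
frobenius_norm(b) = 8.23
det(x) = -148664.38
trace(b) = -4.79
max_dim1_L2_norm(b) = 8.01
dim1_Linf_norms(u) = [126.33, 144.36]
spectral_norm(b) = 8.05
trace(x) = -205.54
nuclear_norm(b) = 9.76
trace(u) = -204.61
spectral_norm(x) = 1500.39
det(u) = 10774.04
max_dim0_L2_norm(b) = 5.93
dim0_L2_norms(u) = [191.83, 78.52]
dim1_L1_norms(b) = [11.32, 2.39]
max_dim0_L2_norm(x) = 1166.91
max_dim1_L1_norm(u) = 222.64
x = u @ b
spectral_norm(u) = 200.17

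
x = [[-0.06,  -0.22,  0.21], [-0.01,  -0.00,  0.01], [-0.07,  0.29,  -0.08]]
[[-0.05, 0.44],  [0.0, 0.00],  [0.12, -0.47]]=x @ [[0.2, 0.89], [0.58, -1.08], [0.41, 1.21]]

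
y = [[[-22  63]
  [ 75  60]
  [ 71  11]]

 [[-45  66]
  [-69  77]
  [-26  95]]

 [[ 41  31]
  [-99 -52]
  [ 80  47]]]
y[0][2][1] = 11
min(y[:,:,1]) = -52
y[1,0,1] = 66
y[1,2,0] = -26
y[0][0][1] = 63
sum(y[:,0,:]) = 134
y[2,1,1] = -52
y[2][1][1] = -52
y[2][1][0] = -99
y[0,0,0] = -22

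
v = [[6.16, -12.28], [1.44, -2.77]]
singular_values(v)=[14.09, 0.04]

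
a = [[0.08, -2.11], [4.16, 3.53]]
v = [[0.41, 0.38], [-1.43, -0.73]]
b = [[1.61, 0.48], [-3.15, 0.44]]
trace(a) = 3.61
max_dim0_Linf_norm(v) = 1.43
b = v @ a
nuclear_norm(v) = 1.84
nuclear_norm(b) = 4.17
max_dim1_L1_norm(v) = 2.16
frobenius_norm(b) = 3.60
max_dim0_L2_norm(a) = 4.16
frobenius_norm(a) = 5.85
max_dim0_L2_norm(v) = 1.49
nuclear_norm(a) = 7.23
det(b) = 2.22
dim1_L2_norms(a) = [2.11, 5.46]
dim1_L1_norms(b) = [2.09, 3.59]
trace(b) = 2.05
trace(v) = -0.32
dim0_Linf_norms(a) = [4.16, 3.53]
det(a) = 9.06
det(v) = 0.24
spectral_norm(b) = 3.54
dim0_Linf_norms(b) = [3.15, 0.48]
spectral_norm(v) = 1.69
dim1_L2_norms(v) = [0.56, 1.61]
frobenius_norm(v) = 1.70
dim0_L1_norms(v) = [1.84, 1.11]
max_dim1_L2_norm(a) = 5.46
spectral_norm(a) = 5.62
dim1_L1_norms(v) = [0.79, 2.16]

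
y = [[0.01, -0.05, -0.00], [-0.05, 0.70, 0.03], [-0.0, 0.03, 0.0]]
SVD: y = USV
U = [[-0.07, -0.97, -0.25],[1.00, -0.06, -0.06],[0.04, -0.25, 0.97]]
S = [0.7, 0.01, 0.0]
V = [[-0.07,1.0,0.04], [-0.97,-0.06,-0.25], [0.25,0.06,-0.97]]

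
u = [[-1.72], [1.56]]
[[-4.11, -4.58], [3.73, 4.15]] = u @ [[2.39, 2.66]]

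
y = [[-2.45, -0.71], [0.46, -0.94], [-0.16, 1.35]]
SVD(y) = [[-0.99, 0.05], [0.06, -0.61], [0.10, 0.79]] @ diag([2.567441639205156, 1.6906044567773812]) @ [[0.95, 0.31], [-0.31, 0.95]]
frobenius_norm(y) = 3.07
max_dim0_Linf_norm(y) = 2.45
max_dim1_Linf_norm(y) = 2.45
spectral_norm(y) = 2.57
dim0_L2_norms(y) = [2.5, 1.79]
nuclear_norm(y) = 4.26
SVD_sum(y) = [[-2.43, -0.78],[0.14, 0.05],[0.25, 0.08]] + [[-0.02, 0.07], [0.32, -0.99], [-0.41, 1.27]]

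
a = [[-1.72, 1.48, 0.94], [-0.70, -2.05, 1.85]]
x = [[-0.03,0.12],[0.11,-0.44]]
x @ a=[[-0.03, -0.29, 0.19], [0.12, 1.06, -0.71]]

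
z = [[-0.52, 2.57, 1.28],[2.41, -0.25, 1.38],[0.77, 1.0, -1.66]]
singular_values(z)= [2.92, 2.81, 2.05]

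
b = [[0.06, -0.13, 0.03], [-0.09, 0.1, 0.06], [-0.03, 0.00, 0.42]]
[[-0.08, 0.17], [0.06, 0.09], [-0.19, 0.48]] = b @ [[-0.96, -3.17], [0.02, -2.53], [-0.52, 0.91]]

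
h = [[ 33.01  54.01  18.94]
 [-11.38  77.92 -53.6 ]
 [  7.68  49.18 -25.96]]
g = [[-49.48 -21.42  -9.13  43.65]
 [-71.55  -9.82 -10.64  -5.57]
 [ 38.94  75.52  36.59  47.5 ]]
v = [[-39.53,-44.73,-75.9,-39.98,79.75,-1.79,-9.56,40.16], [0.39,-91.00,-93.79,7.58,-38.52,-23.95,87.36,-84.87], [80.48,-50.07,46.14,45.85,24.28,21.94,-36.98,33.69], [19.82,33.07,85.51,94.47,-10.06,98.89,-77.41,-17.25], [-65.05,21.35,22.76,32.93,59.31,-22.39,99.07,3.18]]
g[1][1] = -9.82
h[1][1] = 77.92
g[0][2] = -9.13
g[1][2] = -10.64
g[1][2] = -10.64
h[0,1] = 54.01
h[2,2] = -25.96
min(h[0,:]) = 18.94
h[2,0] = 7.68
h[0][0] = 33.01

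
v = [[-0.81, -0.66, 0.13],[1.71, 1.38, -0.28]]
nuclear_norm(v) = 2.46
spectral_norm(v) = 2.45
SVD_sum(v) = [[-0.81, -0.66, 0.13], [1.71, 1.38, -0.28]] + [[0.0, -0.0, -0.00], [0.00, -0.00, -0.0]]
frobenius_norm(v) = 2.45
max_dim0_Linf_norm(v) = 1.71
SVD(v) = [[-0.43, 0.9], [0.9, 0.43]] @ diag([2.452645998953551, 0.0052539334916030436]) @ [[0.77, 0.62, -0.13],[0.48, -0.70, -0.53]]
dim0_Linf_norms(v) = [1.71, 1.38, 0.28]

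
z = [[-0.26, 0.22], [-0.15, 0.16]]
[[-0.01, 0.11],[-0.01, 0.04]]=z @ [[-0.03, -1.12], [-0.07, -0.83]]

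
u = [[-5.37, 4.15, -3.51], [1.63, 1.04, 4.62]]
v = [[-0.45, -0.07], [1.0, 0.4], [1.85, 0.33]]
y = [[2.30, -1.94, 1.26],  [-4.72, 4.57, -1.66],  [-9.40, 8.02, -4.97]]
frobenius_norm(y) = 15.30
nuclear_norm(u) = 12.16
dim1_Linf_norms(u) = [5.37, 4.62]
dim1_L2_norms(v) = [0.46, 1.08, 1.88]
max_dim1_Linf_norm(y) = 9.4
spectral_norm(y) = 15.27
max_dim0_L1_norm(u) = 8.13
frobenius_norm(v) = 2.21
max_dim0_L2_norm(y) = 10.77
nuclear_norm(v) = 2.40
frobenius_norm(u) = 9.14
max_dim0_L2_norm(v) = 2.15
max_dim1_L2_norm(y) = 13.32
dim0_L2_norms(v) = [2.15, 0.52]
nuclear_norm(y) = 16.17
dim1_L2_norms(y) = [3.26, 6.78, 13.32]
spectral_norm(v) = 2.20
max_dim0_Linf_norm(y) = 9.4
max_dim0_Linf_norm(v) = 1.85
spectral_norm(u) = 8.26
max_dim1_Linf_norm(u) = 5.37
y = v @ u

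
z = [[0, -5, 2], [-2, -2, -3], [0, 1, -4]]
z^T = [[0, -2, 0], [-5, -2, 1], [2, -3, -4]]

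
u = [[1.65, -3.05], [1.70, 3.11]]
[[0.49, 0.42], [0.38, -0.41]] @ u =[[1.52, -0.19], [-0.07, -2.43]]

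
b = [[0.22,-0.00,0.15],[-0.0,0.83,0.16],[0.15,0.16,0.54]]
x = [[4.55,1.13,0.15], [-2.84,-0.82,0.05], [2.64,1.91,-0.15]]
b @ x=[[1.4, 0.54, 0.01], [-1.93, -0.37, 0.02], [1.65, 1.07, -0.05]]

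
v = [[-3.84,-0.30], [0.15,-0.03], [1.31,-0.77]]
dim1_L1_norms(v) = [4.14, 0.18, 2.08]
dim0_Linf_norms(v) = [3.84, 0.77]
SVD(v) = [[-0.95, -0.32], [0.04, -0.04], [0.32, -0.95]] @ diag([4.060224034052741, 0.8261844789757824]) @ [[1.0, 0.01],[-0.01, 1.0]]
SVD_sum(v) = [[-3.84, -0.03],[0.15, 0.00],[1.30, 0.01]] + [[0.00, -0.27],  [0.00, -0.03],  [0.01, -0.78]]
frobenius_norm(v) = 4.14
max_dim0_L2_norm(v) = 4.06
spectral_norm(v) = 4.06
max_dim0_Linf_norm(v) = 3.84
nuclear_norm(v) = 4.89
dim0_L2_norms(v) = [4.06, 0.83]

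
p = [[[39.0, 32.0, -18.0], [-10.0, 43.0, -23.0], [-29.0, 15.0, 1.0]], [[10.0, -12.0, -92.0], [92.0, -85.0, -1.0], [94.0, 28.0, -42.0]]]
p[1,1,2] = -1.0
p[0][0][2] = -18.0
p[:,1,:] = [[-10.0, 43.0, -23.0], [92.0, -85.0, -1.0]]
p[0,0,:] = [39.0, 32.0, -18.0]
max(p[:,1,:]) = 92.0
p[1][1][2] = -1.0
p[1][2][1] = 28.0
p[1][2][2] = -42.0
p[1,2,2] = -42.0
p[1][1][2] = -1.0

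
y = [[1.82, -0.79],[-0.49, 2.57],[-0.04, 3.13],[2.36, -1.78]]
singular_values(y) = [4.86, 2.39]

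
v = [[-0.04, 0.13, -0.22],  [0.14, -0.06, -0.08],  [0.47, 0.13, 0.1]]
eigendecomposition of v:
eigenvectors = [[0.07-0.49j, 0.07+0.49j, 0.40+0.00j], [(-0.1-0.27j), -0.10+0.27j, (-0.86+0j)], [(-0.82+0j), -0.82-0.00j, (-0.3+0j)]]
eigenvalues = [(0.08+0.32j), (0.08-0.32j), (-0.15+0j)]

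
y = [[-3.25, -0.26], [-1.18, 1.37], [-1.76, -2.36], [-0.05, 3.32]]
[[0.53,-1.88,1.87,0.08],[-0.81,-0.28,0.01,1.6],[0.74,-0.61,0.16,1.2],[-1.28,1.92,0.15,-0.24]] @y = [[-2.8, -6.86], [2.87, 5.12], [-2.03, 2.58], [1.64, 1.81]]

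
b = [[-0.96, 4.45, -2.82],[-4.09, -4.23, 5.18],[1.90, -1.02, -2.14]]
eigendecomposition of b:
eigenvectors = [[-0.37-0.52j,(-0.37+0.52j),(0.58+0j)], [0.70+0.00j,0.70-0.00j,0.42+0.00j], [(-0.14+0.3j),(-0.14-0.3j),(0.7+0j)]]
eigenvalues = [(-3.08+5.22j), (-3.08-5.22j), (-1.18+0j)]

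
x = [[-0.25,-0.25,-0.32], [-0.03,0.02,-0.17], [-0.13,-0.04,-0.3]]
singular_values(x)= [0.58, 0.17, 0.01]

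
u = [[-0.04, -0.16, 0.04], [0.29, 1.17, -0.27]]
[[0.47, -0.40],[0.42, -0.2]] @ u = [[-0.13,-0.54,0.13], [-0.07,-0.30,0.07]]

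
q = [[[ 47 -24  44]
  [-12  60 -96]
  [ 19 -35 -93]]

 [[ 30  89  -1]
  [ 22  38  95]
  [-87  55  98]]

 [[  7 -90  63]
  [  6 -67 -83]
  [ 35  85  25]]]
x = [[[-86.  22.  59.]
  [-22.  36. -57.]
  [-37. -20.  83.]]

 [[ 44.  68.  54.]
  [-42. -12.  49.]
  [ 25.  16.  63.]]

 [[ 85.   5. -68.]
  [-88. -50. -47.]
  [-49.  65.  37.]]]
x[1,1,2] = 49.0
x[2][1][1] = -50.0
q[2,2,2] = 25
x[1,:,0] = [44.0, -42.0, 25.0]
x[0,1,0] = -22.0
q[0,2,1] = -35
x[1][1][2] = 49.0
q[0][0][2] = 44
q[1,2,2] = 98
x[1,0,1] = 68.0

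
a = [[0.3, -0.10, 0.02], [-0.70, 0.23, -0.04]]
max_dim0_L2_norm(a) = 0.76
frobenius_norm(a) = 0.80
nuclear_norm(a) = 0.81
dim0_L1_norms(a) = [1.0, 0.33, 0.06]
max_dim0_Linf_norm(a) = 0.7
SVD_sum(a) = [[0.3, -0.1, 0.02], [-0.7, 0.23, -0.04]] + [[-0.00, -0.0, 0.00], [-0.00, -0.0, 0.0]]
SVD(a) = [[-0.39,0.92], [0.92,0.39]] @ diag([0.8030514856015013, 0.0028829625772050327]) @ [[-0.95, 0.31, -0.06], [-0.18, -0.40, 0.9]]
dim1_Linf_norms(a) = [0.3, 0.7]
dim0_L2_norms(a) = [0.76, 0.25, 0.04]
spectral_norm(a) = 0.80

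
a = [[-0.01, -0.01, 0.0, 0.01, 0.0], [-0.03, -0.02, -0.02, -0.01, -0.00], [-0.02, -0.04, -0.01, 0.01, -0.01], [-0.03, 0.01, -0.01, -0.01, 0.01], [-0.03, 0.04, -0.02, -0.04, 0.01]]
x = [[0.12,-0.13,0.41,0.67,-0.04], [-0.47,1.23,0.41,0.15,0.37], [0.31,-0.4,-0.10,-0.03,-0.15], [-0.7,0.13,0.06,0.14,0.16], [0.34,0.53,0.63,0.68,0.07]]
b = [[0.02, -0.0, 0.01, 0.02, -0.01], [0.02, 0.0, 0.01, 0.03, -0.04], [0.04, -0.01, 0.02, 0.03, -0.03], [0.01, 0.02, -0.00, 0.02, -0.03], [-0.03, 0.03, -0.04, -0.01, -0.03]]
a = b @ x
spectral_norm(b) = 0.09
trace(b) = 0.03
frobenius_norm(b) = 0.12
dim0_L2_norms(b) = [0.06, 0.04, 0.05, 0.05, 0.07]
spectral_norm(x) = 1.74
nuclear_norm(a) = 0.16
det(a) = 0.00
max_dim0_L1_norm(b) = 0.14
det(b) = 0.00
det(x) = -0.00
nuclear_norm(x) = 3.56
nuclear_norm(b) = 0.19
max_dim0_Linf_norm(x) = 1.23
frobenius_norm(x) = 2.19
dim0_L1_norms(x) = [1.94, 2.42, 1.61, 1.67, 0.79]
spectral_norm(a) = 0.08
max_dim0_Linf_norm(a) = 0.04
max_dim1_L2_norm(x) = 1.44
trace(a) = -0.04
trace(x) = 1.46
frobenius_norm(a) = 0.10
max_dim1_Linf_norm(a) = 0.04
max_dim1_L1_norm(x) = 2.63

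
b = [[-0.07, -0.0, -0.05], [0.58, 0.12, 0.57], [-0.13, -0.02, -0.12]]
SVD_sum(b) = [[-0.06, -0.01, -0.06], [0.58, 0.12, 0.57], [-0.13, -0.03, -0.12]] + [[-0.01,0.01,0.01], [-0.00,0.0,0.0], [-0.0,0.01,0.0]] + [[-0.00, -0.0, 0.0], [0.0, 0.00, -0.00], [0.0, 0.0, -0.00]]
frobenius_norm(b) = 0.85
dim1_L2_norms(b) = [0.09, 0.82, 0.18]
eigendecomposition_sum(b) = [[-0.08, -0.00, -0.06], [0.41, 0.03, 0.33], [-0.11, -0.01, -0.09]] + [[-0.0, 0.00, 0.00], [-0.00, 0.00, 0.0], [0.00, -0.0, -0.0]] + [[0.01, 0.0, 0.01], [0.17, 0.09, 0.24], [-0.02, -0.01, -0.03]]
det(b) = 0.00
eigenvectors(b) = [[0.18,-0.42,0.05], [-0.95,-0.71,0.99], [0.25,0.57,-0.14]]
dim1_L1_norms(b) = [0.12, 1.27, 0.27]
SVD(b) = [[-0.10, -0.91, -0.4], [0.97, -0.17, 0.15], [-0.21, -0.38, 0.90]] @ diag([0.8452289647163007, 0.019688476451626656, 0.000600915654793825]) @ [[0.71, 0.14, 0.69], [0.58, -0.68, -0.45], [0.41, 0.72, -0.57]]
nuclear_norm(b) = 0.87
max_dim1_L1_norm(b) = 1.27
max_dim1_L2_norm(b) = 0.82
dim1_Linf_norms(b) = [0.07, 0.58, 0.13]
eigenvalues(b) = [-0.14, -0.0, 0.07]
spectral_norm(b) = 0.85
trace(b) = -0.07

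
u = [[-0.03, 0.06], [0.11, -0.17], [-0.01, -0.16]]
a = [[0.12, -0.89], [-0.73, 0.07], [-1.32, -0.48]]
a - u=[[0.15, -0.95], [-0.84, 0.24], [-1.31, -0.32]]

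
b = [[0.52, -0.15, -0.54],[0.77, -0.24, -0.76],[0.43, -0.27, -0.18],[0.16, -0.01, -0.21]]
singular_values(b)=[1.45, 0.24, 0.01]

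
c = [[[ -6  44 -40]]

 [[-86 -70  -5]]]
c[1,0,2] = -5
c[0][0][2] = -40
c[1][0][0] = -86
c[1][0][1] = -70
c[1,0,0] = -86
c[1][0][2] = -5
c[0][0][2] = -40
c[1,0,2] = -5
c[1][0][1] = -70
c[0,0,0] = -6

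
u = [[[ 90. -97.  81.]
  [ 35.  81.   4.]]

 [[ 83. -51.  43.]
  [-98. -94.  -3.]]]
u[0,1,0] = 35.0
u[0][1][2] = 4.0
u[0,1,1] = 81.0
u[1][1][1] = -94.0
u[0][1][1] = 81.0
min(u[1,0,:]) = -51.0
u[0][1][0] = 35.0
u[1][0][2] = 43.0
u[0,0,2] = 81.0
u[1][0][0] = 83.0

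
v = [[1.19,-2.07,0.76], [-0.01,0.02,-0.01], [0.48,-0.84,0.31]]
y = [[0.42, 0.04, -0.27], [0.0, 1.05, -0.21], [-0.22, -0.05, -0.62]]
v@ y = [[0.33, -2.16, -0.36], [-0.0, 0.02, 0.0], [0.13, -0.88, -0.15]]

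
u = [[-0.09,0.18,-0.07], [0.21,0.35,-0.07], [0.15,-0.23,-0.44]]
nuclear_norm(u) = 1.12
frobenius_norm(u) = 0.70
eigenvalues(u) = [-0.42, -0.2, 0.44]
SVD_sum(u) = [[-0.02, 0.05, 0.06], [-0.03, 0.08, 0.09], [0.1, -0.32, -0.38]] + [[0.06, 0.09, -0.06], [0.19, 0.29, -0.19], [0.06, 0.08, -0.05]] + [[-0.13, 0.04, -0.07], [0.04, -0.01, 0.02], [-0.01, 0.00, -0.01]]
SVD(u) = [[-0.15, 0.28, -0.95], [-0.23, 0.92, 0.31], [0.96, 0.27, -0.07]] @ diag([0.5264953131945813, 0.42579933423189115, 0.16552224065610718]) @ [[0.21, -0.63, -0.75], [0.49, 0.73, -0.48], [0.85, -0.27, 0.46]]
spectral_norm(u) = 0.53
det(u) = 0.04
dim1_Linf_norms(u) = [0.18, 0.35, 0.44]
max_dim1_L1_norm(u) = 0.82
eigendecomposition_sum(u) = [[0.07, -0.04, -0.09], [0.01, -0.01, -0.02], [0.36, -0.23, -0.48]] + [[-0.21, 0.08, 0.04], [0.06, -0.02, -0.01], [-0.19, 0.07, 0.03]] + [[0.05,0.14,-0.02], [0.14,0.38,-0.04], [-0.03,-0.08,0.01]]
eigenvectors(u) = [[-0.19, -0.73, -0.34], [-0.04, 0.20, -0.92], [-0.98, -0.65, 0.18]]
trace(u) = -0.18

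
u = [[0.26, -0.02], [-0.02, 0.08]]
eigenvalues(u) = [0.26, 0.08]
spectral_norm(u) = 0.26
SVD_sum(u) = [[0.26,  -0.03],  [-0.03,  0.00]] + [[0.0,0.01], [0.01,0.08]]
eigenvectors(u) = [[0.99, 0.11], [-0.11, 0.99]]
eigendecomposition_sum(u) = [[0.26, -0.03], [-0.03, 0.0]] + [[0.00,0.01],[0.01,0.08]]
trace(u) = 0.34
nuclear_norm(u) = 0.34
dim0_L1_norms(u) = [0.28, 0.1]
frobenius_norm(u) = 0.27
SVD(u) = [[-0.99, 0.11], [0.11, 0.99]] @ diag([0.26219544457292887, 0.07780455542707113]) @ [[-0.99, 0.11], [0.11, 0.99]]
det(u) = 0.02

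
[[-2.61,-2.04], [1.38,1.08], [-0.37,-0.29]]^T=[[-2.61,1.38,-0.37], [-2.04,1.08,-0.29]]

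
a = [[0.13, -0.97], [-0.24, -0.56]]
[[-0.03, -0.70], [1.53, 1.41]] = a @ [[-4.9, -5.76], [-0.63, -0.05]]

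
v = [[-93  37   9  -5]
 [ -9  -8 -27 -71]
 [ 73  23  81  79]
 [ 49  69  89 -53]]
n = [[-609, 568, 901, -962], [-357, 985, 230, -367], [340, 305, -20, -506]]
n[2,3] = -506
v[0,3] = -5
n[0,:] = [-609, 568, 901, -962]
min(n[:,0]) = -609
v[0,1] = 37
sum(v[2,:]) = 256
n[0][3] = -962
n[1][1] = 985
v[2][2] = 81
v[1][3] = -71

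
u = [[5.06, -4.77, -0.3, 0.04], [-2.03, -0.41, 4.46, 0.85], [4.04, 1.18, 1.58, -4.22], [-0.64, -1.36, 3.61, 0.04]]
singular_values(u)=[7.86, 6.06, 5.3, 0.37]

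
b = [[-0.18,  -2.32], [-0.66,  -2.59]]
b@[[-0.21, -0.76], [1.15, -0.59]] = [[-2.63, 1.51], [-2.84, 2.03]]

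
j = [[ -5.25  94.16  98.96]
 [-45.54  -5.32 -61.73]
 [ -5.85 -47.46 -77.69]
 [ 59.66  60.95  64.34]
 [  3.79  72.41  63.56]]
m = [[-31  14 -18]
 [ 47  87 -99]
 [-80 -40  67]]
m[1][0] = 47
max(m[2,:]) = 67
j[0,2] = 98.96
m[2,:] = [-80, -40, 67]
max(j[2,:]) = -5.85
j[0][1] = 94.16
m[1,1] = 87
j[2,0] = -5.85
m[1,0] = 47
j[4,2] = 63.56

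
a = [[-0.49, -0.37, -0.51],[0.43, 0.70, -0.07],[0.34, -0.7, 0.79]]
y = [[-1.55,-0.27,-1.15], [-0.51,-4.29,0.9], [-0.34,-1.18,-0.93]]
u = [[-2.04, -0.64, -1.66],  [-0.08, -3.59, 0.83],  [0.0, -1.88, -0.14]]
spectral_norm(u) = 4.14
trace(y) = -6.77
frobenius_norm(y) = 5.06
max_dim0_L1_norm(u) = 6.11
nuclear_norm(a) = 2.37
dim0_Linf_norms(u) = [2.04, 3.59, 1.66]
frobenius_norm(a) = 1.60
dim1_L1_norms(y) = [2.97, 5.7, 2.45]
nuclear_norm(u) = 7.22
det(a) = 0.16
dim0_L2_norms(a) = [0.74, 1.06, 0.94]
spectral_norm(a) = 1.20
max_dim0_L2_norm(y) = 4.46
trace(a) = 1.00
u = y + a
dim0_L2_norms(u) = [2.04, 4.1, 1.86]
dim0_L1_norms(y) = [2.4, 5.74, 2.98]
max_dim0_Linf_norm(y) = 4.29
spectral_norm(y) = 4.54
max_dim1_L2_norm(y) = 4.41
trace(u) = -5.77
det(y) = -6.63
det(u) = -4.45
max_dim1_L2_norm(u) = 3.69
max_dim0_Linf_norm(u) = 3.59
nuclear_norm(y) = 7.36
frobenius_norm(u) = 4.95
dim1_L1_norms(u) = [4.34, 4.5, 2.02]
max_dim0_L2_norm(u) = 4.1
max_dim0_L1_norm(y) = 5.74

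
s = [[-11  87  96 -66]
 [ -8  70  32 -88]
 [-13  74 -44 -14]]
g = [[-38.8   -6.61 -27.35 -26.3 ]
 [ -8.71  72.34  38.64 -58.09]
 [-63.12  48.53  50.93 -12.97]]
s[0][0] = -11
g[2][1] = 48.53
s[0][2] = 96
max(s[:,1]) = 87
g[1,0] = -8.71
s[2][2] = -44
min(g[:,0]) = -63.12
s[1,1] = 70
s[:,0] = [-11, -8, -13]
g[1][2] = 38.64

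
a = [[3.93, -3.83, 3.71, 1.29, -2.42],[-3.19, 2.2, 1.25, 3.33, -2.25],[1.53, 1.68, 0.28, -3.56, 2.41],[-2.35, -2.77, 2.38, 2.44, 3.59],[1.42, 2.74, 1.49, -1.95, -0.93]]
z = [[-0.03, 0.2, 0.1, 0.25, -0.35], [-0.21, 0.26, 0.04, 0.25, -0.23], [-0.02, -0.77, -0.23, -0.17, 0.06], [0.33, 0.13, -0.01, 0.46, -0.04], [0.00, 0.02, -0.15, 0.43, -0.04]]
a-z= [[3.96, -4.03, 3.61, 1.04, -2.07], [-2.98, 1.94, 1.21, 3.08, -2.02], [1.55, 2.45, 0.51, -3.39, 2.35], [-2.68, -2.9, 2.39, 1.98, 3.63], [1.42, 2.72, 1.64, -2.38, -0.89]]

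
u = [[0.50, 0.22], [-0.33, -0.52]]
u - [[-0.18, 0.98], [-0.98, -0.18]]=[[0.68, -0.76], [0.65, -0.34]]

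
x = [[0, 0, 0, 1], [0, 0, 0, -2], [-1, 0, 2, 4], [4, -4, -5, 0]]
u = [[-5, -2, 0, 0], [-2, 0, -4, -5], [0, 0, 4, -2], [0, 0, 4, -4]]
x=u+[[5, 2, 0, 1], [2, 0, 4, 3], [-1, 0, -2, 6], [4, -4, -9, 4]]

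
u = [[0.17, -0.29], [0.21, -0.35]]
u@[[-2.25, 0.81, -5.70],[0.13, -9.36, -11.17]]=[[-0.42,2.85,2.27], [-0.52,3.45,2.71]]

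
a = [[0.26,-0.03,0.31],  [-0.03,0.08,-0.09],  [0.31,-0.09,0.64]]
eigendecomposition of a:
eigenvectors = [[-0.48, 0.78, -0.40],[0.12, 0.52, 0.85],[-0.87, -0.36, 0.35]]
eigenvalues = [0.83, 0.1, 0.06]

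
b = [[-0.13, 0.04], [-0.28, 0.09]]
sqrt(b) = [[-0.13+0.52j, (0.07-0.15j)], [(-0.47+1.04j), (0.23-0.3j)]]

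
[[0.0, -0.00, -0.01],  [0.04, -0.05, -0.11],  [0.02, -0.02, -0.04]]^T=[[0.0, 0.04, 0.02], [-0.00, -0.05, -0.02], [-0.01, -0.11, -0.04]]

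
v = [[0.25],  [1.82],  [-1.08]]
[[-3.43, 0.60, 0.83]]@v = [[-0.66]]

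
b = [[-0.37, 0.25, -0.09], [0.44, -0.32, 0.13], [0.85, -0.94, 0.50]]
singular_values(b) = [1.53, 0.17, 0.0]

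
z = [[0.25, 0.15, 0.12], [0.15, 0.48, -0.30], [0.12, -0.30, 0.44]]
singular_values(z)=[0.76, 0.4, 0.01]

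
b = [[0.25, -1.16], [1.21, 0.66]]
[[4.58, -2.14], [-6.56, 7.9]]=b@[[-2.92,  4.94], [-4.58,  2.91]]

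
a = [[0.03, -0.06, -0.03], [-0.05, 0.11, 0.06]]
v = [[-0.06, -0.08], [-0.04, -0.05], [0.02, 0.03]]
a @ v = [[0.0, -0.0],[-0.0, 0.0]]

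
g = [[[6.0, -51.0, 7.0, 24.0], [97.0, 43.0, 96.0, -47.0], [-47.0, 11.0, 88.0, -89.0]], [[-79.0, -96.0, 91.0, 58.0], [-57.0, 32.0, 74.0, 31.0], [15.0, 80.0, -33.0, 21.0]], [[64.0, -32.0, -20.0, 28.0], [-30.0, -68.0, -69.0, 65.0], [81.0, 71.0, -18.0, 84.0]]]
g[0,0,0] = 6.0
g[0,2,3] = -89.0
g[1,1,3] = 31.0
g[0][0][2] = 7.0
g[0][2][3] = -89.0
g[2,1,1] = -68.0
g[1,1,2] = 74.0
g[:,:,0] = [[6.0, 97.0, -47.0], [-79.0, -57.0, 15.0], [64.0, -30.0, 81.0]]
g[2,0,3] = 28.0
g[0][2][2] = 88.0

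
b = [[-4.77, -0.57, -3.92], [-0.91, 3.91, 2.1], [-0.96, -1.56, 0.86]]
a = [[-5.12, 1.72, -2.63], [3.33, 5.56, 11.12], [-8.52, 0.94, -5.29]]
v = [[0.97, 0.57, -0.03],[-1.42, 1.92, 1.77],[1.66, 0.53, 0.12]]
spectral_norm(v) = 3.02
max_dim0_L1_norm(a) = 19.04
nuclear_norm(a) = 23.88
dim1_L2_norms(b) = [6.2, 4.53, 2.02]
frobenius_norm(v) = 3.63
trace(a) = -4.85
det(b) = -51.24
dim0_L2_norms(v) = [2.39, 2.07, 1.77]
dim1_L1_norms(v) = [1.57, 5.11, 2.31]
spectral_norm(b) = 6.37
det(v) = 1.20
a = v @ b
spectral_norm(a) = 15.55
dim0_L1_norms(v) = [4.05, 3.02, 1.92]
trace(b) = 0.00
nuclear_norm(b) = 12.58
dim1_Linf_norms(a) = [5.12, 11.12, 8.52]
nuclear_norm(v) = 5.22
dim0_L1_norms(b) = [6.64, 6.04, 6.88]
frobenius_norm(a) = 17.41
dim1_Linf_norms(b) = [4.77, 3.91, 1.56]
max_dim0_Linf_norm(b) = 4.77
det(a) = -61.37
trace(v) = 3.01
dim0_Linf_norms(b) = [4.77, 3.91, 3.92]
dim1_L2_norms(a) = [6.01, 12.87, 10.07]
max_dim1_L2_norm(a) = 12.87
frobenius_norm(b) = 7.94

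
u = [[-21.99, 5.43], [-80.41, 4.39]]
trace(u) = -17.60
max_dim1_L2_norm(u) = 80.53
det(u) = 340.09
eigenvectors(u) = [[0.16-0.20j, (0.16+0.2j)], [(0.97+0j), (0.97-0j)]]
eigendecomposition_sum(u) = [[-11.00+4.52j, 2.72+1.47j], [(-40.21-21.83j), (2.2+11.68j)]] + [[(-11-4.52j), (2.72-1.47j)], [-40.21+21.83j, 2.20-11.68j]]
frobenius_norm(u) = 83.65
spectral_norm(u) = 83.56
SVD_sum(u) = [[-22.26, 1.52], [-80.34, 5.47]] + [[0.27,3.91], [-0.07,-1.08]]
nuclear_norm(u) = 87.63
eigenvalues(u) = [(-8.8+16.21j), (-8.8-16.21j)]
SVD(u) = [[-0.27, -0.96],  [-0.96, 0.27]] @ diag([83.5554810335794, 4.070232087627192]) @ [[1.00,-0.07], [-0.07,-1.00]]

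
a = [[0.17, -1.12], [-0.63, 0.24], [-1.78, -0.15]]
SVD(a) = [[-0.11, -0.97], [0.34, 0.19], [0.94, -0.18]] @ diag([1.8964862532599915, 1.1541403256085803]) @ [[-1.0, 0.03], [0.03, 1.00]]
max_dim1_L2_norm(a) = 1.79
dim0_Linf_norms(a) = [1.78, 1.12]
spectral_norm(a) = 1.90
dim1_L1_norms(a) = [1.29, 0.87, 1.93]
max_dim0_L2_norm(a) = 1.9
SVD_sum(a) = [[0.21, -0.01], [-0.64, 0.02], [-1.77, 0.06]] + [[-0.04, -1.11], [0.01, 0.22], [-0.01, -0.21]]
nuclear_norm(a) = 3.05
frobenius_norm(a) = 2.22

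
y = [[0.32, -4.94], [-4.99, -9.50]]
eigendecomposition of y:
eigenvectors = [[0.92, 0.38], [-0.39, 0.92]]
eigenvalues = [2.39, -11.57]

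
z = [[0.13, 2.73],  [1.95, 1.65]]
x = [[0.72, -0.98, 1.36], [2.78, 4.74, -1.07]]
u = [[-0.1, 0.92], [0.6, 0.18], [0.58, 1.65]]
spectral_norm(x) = 5.65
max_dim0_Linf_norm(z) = 2.73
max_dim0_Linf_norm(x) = 4.74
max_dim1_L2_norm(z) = 2.73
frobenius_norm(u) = 2.08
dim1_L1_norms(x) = [3.06, 8.59]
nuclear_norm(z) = 4.92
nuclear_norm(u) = 2.61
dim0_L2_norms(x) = [2.87, 4.84, 1.73]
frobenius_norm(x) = 5.89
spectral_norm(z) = 3.43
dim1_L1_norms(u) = [1.02, 0.78, 2.23]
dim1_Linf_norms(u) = [0.92, 0.6, 1.65]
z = x @ u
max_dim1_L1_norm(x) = 8.59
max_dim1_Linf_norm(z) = 2.73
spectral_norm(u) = 1.97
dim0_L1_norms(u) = [1.28, 2.75]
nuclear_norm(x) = 7.31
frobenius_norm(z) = 3.74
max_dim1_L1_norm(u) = 2.23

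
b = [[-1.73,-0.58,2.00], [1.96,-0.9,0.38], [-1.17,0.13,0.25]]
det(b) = -0.580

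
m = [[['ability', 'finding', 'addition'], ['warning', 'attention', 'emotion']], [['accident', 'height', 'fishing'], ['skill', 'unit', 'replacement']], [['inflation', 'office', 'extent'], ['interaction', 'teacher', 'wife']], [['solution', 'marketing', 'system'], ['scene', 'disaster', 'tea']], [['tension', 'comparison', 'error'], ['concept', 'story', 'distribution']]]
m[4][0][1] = 'comparison'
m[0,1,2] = 'emotion'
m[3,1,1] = 'disaster'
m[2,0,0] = 'inflation'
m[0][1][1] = 'attention'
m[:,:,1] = [['finding', 'attention'], ['height', 'unit'], ['office', 'teacher'], ['marketing', 'disaster'], ['comparison', 'story']]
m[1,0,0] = 'accident'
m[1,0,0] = 'accident'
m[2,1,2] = 'wife'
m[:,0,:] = [['ability', 'finding', 'addition'], ['accident', 'height', 'fishing'], ['inflation', 'office', 'extent'], ['solution', 'marketing', 'system'], ['tension', 'comparison', 'error']]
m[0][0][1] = 'finding'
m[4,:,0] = ['tension', 'concept']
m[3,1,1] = 'disaster'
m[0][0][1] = 'finding'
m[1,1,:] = ['skill', 'unit', 'replacement']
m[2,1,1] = 'teacher'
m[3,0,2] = 'system'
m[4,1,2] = 'distribution'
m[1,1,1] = 'unit'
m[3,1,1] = 'disaster'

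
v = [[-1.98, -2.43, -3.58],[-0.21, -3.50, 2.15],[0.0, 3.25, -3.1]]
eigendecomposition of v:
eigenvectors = [[-0.28, -0.99, -0.93],[0.63, -0.02, 0.25],[-0.73, -0.11, 0.28]]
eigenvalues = [-5.9, -2.43, -0.25]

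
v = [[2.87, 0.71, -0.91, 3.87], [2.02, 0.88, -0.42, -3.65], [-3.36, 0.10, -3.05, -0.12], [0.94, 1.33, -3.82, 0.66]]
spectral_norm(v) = 5.75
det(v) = 0.48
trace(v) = 1.36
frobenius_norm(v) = 9.01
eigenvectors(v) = [[(-0.83+0j), -0.34+0.04j, -0.34-0.04j, 0.23+0.00j], [(-0.04+0j), 0.67+0.00j, 0.67-0.00j, -0.93+0.00j], [0.34+0.00j, 0.16-0.43j, (0.16+0.43j), -0.28+0.00j], [-0.45+0.00j, (0.32-0.35j), 0.32+0.35j, -0.06+0.00j]]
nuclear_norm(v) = 15.53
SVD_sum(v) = [[1.9, 0.74, -1.82, 3.91], [-0.75, -0.29, 0.72, -1.55], [-0.1, -0.04, 0.10, -0.21], [1.03, 0.40, -0.98, 2.11]] + [[0.86,-0.09,0.99,0.06], [0.51,-0.05,0.58,0.04], [-2.94,0.31,-3.39,-0.21], [-1.52,0.16,-1.74,-0.11]] + [[0.11, 0.06, -0.08, -0.1], [2.26, 1.23, -1.73, -2.14], [-0.31, -0.17, 0.24, 0.3], [1.43, 0.77, -1.09, -1.35]] + [[-0.00, 0.0, 0.00, 0.0], [-0.00, 0.0, 0.00, 0.0], [-0.00, 0.00, 0.0, 0.00], [0.00, -0.0, -0.00, -0.0]]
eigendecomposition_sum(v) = [[3.61+0.00j,  (1.16+0j),  (-1.4+0j),  2.10+0.00j], [(0.17+0j),  (0.05+0j),  -0.07+0.00j,  0.10+0.00j], [(-1.47+0j),  (-0.47-0j),  (0.57+0j),  (-0.85+0j)], [(1.96+0j),  0.63+0.00j,  (-0.76+0j),  1.14+0.00j]] + [[(-0.37+0.97j), (-0.22-0.12j), 0.25+1.38j, (0.88-0.74j)],[0.92-1.79j, (0.41+0.29j), (-0.18-2.72j), -1.87+1.25j],[(-0.95-1.02j), 0.28-0.20j, -1.81-0.52j, 0.37+1.51j],[(-0.51-1.35j), 0.35-0.08j, -1.53-1.21j, (-0.24+1.59j)]] + [[-0.37-0.97j,(-0.22+0.12j),(0.25-1.38j),0.88+0.74j], [(0.92+1.79j),0.41-0.29j,(-0.18+2.72j),(-1.87-1.25j)], [(-0.95+1.02j),(0.28+0.2j),(-1.81+0.52j),(0.37-1.51j)], [(-0.51+1.35j),0.35+0.08j,-1.53+1.21j,(-0.24-1.59j)]] + [[(-0-0j), -0.00+0.00j, -0.00-0.00j, 0.00+0.00j], [0.01+0.00j, (0.01-0j), (0.01+0j), -0.01-0.00j], [0j, -0j, 0.00+0.00j, -0.00-0.00j], [0.00+0.00j, -0j, 0j, (-0-0j)]]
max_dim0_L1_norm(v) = 9.19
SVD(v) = [[-0.83, -0.25, -0.04, -0.50],[0.33, -0.15, -0.84, -0.41],[0.04, 0.85, 0.12, -0.51],[-0.45, 0.44, -0.53, 0.57]] @ diag([5.750246353275842, 5.292216819555113, 4.4859553730268695, 0.0035217420689240787]) @ [[-0.4, -0.16, 0.38, -0.82], [-0.65, 0.07, -0.75, -0.05], [-0.60, -0.33, 0.46, 0.57], [0.23, -0.93, -0.28, -0.07]]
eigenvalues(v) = [(5.37+0j), (-2.01+2.32j), (-2.01-2.32j), (0.01+0j)]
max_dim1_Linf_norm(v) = 3.87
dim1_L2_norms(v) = [4.95, 4.28, 4.54, 4.2]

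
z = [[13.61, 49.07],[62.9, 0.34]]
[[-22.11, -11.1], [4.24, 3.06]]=z @ [[0.07, 0.05],[-0.47, -0.24]]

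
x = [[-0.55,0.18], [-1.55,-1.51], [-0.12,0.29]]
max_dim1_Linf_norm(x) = 1.55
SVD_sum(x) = [[-0.21,  -0.19], [-1.58,  -1.47], [0.08,  0.07]] + [[-0.34, 0.37],[0.03, -0.04],[-0.2, 0.22]]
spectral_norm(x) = 2.18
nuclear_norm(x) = 2.77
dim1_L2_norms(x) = [0.58, 2.16, 0.31]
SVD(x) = [[-0.13, 0.86], [-0.99, -0.09], [0.05, 0.5]] @ diag([2.184169086139574, 0.5877120069831976]) @ [[0.73, 0.68], [-0.68, 0.73]]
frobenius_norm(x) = 2.26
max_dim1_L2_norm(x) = 2.16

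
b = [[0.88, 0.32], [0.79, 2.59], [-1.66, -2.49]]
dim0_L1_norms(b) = [3.33, 5.4]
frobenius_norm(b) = 4.14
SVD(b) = [[-0.17, 0.73], [-0.66, -0.59], [0.73, -0.36]] @ diag([4.051580770370685, 0.8656750320775619]) @ [[-0.47, -0.88], [0.88, -0.47]]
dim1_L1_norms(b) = [1.2, 3.38, 4.15]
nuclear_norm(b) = 4.92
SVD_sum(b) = [[0.32,0.61], [1.24,2.35], [-1.39,-2.63]] + [[0.56, -0.29],[-0.45, 0.24],[-0.27, 0.14]]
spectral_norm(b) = 4.05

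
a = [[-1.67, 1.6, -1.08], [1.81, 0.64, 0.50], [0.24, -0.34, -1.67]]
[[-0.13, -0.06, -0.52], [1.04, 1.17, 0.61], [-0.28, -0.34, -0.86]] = a @ [[0.39,0.42,0.14], [0.42,0.51,0.16], [0.14,0.16,0.5]]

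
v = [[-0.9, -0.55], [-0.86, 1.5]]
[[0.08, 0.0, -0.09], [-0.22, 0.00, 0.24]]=v @[[0.0, 0.0, -0.00],  [-0.15, -0.0, 0.16]]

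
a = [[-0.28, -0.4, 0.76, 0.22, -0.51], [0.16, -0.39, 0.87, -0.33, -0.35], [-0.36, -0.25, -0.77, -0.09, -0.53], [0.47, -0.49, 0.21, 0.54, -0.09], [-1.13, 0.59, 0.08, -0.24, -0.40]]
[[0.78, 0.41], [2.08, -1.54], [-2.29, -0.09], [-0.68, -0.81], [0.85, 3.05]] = a @ [[0.89,-2.01], [1.96,2.04], [2.42,0.23], [-1.28,1.99], [-0.5,-0.09]]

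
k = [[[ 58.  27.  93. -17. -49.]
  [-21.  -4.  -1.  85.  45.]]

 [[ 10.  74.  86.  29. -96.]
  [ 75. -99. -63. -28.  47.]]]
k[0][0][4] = -49.0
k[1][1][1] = -99.0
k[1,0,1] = 74.0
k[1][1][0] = 75.0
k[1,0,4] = -96.0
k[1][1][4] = 47.0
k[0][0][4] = -49.0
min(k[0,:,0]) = -21.0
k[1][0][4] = -96.0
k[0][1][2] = -1.0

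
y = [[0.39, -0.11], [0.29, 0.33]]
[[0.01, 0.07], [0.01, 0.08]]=y @ [[0.04, 0.2],  [0.01, 0.06]]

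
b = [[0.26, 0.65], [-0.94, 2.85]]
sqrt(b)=[[0.61, 0.28], [-0.40, 1.72]]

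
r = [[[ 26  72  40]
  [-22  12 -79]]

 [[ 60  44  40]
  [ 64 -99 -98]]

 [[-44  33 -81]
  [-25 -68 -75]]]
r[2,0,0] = -44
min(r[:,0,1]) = 33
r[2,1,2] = -75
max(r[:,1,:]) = 64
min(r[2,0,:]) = -81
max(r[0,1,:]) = 12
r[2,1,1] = -68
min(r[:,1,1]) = -99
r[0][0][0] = 26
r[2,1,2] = -75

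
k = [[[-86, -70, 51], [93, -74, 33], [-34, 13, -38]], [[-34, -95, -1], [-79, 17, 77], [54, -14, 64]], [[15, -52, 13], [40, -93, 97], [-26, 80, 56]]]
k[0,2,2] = -38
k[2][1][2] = 97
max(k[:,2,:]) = 80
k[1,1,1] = 17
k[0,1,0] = 93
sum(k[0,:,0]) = -27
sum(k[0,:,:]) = -112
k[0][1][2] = 33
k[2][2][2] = 56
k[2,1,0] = 40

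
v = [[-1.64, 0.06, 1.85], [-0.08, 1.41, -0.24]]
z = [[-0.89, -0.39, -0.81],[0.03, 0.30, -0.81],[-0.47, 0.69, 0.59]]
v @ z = [[0.59, 1.93, 2.37], [0.23, 0.29, -1.22]]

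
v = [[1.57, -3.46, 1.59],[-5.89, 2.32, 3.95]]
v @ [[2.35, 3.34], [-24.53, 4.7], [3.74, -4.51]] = [[94.51, -18.19], [-55.98, -26.58]]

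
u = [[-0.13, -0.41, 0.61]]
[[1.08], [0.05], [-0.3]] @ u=[[-0.14, -0.44, 0.66],[-0.01, -0.02, 0.03],[0.04, 0.12, -0.18]]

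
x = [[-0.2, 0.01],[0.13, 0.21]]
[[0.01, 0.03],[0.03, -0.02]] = x@[[-0.04,-0.17], [0.16,-0.00]]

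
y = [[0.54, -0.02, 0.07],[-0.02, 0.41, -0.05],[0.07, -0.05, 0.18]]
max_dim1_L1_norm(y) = 0.63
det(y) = 0.04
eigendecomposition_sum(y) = [[0.0, -0.00, -0.03],[-0.0, 0.01, 0.03],[-0.03, 0.03, 0.15]] + [[0.51, -0.11, 0.11], [-0.11, 0.02, -0.02], [0.11, -0.02, 0.02]] + [[0.02, 0.09, -0.01], [0.09, 0.38, -0.06], [-0.01, -0.06, 0.01]]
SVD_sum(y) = [[0.51,-0.11,0.11], [-0.11,0.02,-0.02], [0.11,-0.02,0.02]] + [[0.02, 0.09, -0.01], [0.09, 0.38, -0.06], [-0.01, -0.06, 0.01]] + [[0.00, -0.00, -0.03],[-0.00, 0.01, 0.03],[-0.03, 0.03, 0.15]]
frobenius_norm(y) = 0.71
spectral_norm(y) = 0.56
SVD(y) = [[-0.96, -0.23, -0.17], [0.2, -0.96, 0.18], [-0.2, 0.14, 0.97]] @ diag([0.5589360980974067, 0.4124836114672954, 0.15858029043529787]) @ [[-0.96,0.20,-0.20],[-0.23,-0.96,0.14],[-0.17,0.18,0.97]]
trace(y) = 1.13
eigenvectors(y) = [[-0.17, -0.96, 0.23], [0.18, 0.20, 0.96], [0.97, -0.2, -0.14]]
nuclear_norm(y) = 1.13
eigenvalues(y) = [0.16, 0.56, 0.41]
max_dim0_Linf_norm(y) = 0.54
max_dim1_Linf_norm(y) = 0.54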